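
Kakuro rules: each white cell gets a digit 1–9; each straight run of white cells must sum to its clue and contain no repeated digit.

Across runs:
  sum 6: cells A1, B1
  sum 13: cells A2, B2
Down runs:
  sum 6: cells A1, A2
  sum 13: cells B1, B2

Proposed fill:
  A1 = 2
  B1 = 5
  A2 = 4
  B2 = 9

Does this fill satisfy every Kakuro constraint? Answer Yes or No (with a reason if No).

No — the down run B1–B2 sums to 14, not 13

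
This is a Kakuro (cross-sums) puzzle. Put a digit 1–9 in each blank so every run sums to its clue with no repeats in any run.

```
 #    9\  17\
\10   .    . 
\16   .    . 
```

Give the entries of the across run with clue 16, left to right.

7 9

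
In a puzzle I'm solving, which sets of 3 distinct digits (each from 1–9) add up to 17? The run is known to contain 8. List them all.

{2,7,8}; {3,6,8}; {4,5,8}

3 distinct digits from 1–9 sum between 6 and 24.
Keeping only sets containing 8.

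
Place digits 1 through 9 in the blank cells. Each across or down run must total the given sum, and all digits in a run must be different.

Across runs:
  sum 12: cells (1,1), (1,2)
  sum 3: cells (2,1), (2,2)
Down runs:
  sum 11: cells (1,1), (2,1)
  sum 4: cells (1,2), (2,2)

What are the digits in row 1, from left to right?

3 in 2 cells must be {1,2}; 4 in 2 cells must be {1,3}.
The 12 across and the 4 down share only 3, so (1,2) = 3.
The 3 across and the 11 down share only 2, so (2,1) = 2.
(2,2) = 3 − 2 = 1 completes the 3 across.
(1,1) = 12 − 3 = 9 completes the 12 across.

9 3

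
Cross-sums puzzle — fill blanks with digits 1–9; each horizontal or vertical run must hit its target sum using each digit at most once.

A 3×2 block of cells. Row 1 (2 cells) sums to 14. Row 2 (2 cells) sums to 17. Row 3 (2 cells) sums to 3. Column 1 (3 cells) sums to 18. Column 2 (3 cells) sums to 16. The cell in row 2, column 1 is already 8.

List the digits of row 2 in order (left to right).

8 9

17 in 2 cells must be {8,9}; 3 in 2 cells must be {1,2}.
(2,2) = 17 − 8 = 9 completes the 17 across.
Given what's placed, (3,1) must be 1 to fit the 3 across and 18 down.
(3,2) = 3 − 1 = 2 completes the 3 across.
(1,1) = 18 − 9 = 9 completes the 18 down.
(1,2) = 14 − 9 = 5 completes the 14 across.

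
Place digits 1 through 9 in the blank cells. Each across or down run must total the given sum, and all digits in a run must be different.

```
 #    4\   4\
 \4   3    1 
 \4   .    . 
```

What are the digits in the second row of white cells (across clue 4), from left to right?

4 in 2 cells must be {1,3}.
R2C1 = 4 − 3 = 1 completes the 4 down.
R2C2 = 4 − 1 = 3 completes the 4 across.

1 3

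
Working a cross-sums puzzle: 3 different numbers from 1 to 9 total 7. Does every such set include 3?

The only way to make 7 from 3 distinct digits is {1,2,4}, which does not contain 3.

No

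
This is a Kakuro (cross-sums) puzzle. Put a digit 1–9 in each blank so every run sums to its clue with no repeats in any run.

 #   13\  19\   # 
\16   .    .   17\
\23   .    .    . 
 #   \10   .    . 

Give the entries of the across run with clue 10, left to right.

2, 8

16 in 2 cells must be {7,9}; 23 in 3 cells must be {6,8,9}; 17 in 2 cells must be {8,9}.
Nothing is forced directly, so branch on R1C1, whose candidates are 7 or 9. If R1C1 = 9: that forces R1C2 = 7, after which R2C1 would have to be in {6,8,9} for the 23 across but in {4} for the 13 down — contradiction. So R1C1 = 7.
R1C2 = 16 − 7 = 9 completes the 16 across.
R2C1 = 13 − 7 = 6 completes the 13 down.
R2C2 = 8: the only remaining digit allowed by both the 23 across and the 19 down.
R2C3 = 23 − 14 = 9 completes the 23 across.
R3C2 = 19 − 17 = 2 completes the 19 down.
R3C3 = 10 − 2 = 8 completes the 10 across.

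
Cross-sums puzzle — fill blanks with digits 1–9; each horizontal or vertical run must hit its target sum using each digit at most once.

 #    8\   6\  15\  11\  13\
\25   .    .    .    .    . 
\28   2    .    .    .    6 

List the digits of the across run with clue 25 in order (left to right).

R1C1 = 8 − 2 = 6 completes the 8 down.
R1C5 = 13 − 6 = 7 completes the 13 down.
Nothing is forced directly, so branch on R1C3, whose candidates are 8 or 9. If R1C3 = 9: that forces R1C4 = 2, after which R2C3 would have to be in {3,4,5,7,8,9} for the 28 across but in {6} for the 15 down — contradiction. So R1C3 = 8.
Given what's placed, R1C2 must be 1 to fit the 25 across and 6 down.
R1C4 = 25 − 22 = 3 completes the 25 across.
R2C2 = 6 − 1 = 5 completes the 6 down.
R2C3 = 15 − 8 = 7 completes the 15 down.
R2C4 = 28 − 20 = 8 completes the 28 across.

6 1 8 3 7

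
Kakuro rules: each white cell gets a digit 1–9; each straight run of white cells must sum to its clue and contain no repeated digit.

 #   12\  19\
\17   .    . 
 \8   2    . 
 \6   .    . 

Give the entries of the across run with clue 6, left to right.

1 5

17 in 2 cells must be {8,9}.
R1C1 = 9: the only remaining digit allowed by both the 17 across and the 12 down.
R1C2 = 17 − 9 = 8 completes the 17 across.
R2C2 = 8 − 2 = 6 completes the 8 across.
R3C1 = 12 − 11 = 1 completes the 12 down.
R3C2 = 6 − 1 = 5 completes the 6 across.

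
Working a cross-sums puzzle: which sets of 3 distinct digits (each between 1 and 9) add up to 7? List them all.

3 distinct digits from 1–9 sum between 6 and 24.
Only one set works: {1,2,4}.

{1,2,4}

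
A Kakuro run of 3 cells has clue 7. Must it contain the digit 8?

No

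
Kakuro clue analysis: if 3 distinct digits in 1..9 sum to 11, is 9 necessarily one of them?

No

Counterexample: {1,2,8} sums to 11 without using 9.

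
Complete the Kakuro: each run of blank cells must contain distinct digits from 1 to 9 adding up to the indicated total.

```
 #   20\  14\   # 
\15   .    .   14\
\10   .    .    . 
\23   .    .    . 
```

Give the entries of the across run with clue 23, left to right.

9 6 8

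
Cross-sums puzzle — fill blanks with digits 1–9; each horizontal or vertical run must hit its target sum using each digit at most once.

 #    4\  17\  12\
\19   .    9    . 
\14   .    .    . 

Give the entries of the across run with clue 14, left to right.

1, 8, 5

4 in 2 cells must be {1,3}; 17 in 2 cells must be {8,9}.
Given what's placed, R1C1 must be 3 to fit the 19 across and 4 down.
R1C3 = 19 − 12 = 7 completes the 19 across.
R2C1 = 4 − 3 = 1 completes the 4 down.
R2C2 = 17 − 9 = 8 completes the 17 down.
R2C3 = 14 − 9 = 5 completes the 14 across.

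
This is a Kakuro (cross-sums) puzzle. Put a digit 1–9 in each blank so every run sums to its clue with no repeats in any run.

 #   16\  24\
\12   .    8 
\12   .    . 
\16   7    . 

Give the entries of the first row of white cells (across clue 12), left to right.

4, 8

16 in 2 cells must be {7,9}; 24 in 3 cells must be {7,8,9}.
R1C1 = 12 − 8 = 4 completes the 12 across.
R2C1 = 16 − 11 = 5 completes the 16 down.
R2C2 = 12 − 5 = 7 completes the 12 across.
R3C2 = 16 − 7 = 9 completes the 16 across.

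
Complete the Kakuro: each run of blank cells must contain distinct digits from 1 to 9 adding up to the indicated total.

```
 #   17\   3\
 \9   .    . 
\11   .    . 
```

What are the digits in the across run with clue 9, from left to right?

17 in 2 cells must be {8,9}; 3 in 2 cells must be {1,2}.
The 9 across and the 17 down share only 8, so R1C1 = 8.
R1C2 = 9 − 8 = 1 completes the 9 across.
R2C1 = 17 − 8 = 9 completes the 17 down.
R2C2 = 11 − 9 = 2 completes the 11 across.

8 1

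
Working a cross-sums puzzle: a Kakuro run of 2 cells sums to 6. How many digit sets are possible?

2 distinct digits from 1–9 sum between 3 and 17.
Enumerating: {1,5}, {2,4}.

2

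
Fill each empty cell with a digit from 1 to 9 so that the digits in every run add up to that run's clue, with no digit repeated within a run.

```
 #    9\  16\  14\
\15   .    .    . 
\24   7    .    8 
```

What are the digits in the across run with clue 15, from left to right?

24 in 3 cells must be {7,8,9}; 16 in 2 cells must be {7,9}.
R1C1 = 9 − 7 = 2 completes the 9 down.
R1C3 = 14 − 8 = 6 completes the 14 down.
R2C2 = 24 − 15 = 9 completes the 24 across.
R1C2 = 15 − 8 = 7 completes the 15 across.

2, 7, 6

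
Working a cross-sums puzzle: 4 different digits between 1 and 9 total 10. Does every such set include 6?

The only way to make 10 from 4 distinct digits is {1,2,3,4}, which does not contain 6.

No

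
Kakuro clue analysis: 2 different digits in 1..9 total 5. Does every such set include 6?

Counterexample: {1,4} sums to 5 without using 6.

No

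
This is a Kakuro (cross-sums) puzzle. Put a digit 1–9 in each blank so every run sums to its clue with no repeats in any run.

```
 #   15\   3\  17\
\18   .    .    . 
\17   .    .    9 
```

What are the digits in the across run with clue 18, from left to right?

9 1 8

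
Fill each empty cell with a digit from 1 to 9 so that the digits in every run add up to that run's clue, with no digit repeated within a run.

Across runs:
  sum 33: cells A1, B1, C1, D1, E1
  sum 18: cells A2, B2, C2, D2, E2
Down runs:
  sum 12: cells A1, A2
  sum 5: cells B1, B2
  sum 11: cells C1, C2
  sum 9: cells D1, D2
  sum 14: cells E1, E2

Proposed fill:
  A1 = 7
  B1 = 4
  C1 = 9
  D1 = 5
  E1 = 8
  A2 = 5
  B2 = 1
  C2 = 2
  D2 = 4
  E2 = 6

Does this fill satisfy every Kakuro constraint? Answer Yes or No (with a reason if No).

Across: 7+4+9+5+8=33; 5+1+2+4+6=18. Down: 7+5=12; 4+1=5; 9+2=11; 5+4=9; 8+6=14. No digit repeats within any run.

Yes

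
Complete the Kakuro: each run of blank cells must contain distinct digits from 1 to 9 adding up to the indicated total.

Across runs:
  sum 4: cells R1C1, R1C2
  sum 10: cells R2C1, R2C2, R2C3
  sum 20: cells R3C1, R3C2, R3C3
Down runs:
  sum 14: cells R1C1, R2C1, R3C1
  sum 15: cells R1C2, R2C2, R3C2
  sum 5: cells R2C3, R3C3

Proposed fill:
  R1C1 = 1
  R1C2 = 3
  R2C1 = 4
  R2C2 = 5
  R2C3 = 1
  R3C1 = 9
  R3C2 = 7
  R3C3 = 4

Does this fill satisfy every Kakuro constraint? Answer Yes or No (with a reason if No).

Yes

Across: 1+3=4; 4+5+1=10; 9+7+4=20. Down: 1+4+9=14; 3+5+7=15; 1+4=5. No digit repeats within any run.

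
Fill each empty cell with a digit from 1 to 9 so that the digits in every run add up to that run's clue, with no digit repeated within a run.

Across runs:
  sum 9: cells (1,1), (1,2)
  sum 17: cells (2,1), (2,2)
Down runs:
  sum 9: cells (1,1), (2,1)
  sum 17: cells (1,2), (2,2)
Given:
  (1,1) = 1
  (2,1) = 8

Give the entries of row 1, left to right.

17 in 2 cells must be {8,9}.
(1,2) = 9 − 1 = 8 completes the 9 across.
(2,2) = 17 − 8 = 9 completes the 17 across.

1 8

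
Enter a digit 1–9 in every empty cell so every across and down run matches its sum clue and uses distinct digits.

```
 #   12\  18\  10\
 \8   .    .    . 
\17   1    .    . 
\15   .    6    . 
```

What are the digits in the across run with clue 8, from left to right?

4 3 1

Given what's placed, R2C3 must be 7 to fit the 17 across and 10 down.
R2C2 = 17 − 8 = 9 completes the 17 across.
R1C2 = 18 − 15 = 3 completes the 18 down.
R1C3 = 1: the only remaining digit allowed by both the 8 across and the 10 down.
R3C3 = 10 − 8 = 2 completes the 10 down.
R1C1 = 8 − 4 = 4 completes the 8 across.
R3C1 = 15 − 8 = 7 completes the 15 across.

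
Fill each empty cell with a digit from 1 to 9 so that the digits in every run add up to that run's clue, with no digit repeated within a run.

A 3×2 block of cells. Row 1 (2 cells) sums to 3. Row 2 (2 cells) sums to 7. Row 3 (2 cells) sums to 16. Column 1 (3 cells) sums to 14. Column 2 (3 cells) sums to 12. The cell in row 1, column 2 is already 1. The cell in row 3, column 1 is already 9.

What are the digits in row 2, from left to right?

3 4

3 in 2 cells must be {1,2}; 16 in 2 cells must be {7,9}.
(1,1) = 3 − 1 = 2 completes the 3 across.
(2,1) = 14 − 11 = 3 completes the 14 down.
(2,2) = 7 − 3 = 4 completes the 7 across.
(3,2) = 16 − 9 = 7 completes the 16 across.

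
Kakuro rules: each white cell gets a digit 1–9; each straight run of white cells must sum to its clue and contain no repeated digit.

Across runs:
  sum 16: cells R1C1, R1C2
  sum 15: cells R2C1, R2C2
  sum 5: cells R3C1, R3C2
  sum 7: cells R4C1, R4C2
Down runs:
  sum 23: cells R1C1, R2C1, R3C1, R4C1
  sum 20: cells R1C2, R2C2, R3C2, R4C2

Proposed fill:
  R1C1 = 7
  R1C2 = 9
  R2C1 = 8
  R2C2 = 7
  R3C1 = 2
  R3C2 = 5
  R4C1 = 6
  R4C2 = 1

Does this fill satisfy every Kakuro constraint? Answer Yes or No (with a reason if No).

No — the across run R3C1–R3C2 sums to 7, not 5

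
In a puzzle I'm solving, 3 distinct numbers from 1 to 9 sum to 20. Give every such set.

{3,8,9}; {4,7,9}; {5,6,9}; {5,7,8}

3 distinct digits from 1–9 sum between 6 and 24.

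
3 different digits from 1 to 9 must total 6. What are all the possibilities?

{1,2,3}

3 distinct digits from 1–9 sum between 6 and 24.
Only one set works: {1,2,3}.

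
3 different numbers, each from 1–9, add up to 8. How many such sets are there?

2

3 distinct digits from 1–9 sum between 6 and 24.
Enumerating: {1,2,5}, {1,3,4}.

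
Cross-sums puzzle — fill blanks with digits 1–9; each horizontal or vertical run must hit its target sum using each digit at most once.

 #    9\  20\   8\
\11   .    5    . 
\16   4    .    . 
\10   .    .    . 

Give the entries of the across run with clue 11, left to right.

2 5 4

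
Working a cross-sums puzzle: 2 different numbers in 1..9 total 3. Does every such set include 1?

Yes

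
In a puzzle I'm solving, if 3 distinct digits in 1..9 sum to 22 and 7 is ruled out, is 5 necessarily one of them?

Yes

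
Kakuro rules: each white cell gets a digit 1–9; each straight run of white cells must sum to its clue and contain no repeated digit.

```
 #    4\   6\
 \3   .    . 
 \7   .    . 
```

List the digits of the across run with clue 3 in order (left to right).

1 2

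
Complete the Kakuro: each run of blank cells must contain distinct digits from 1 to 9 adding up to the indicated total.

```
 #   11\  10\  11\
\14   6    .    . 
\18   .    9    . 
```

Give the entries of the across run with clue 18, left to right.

5 9 4

R1C2 = 10 − 9 = 1 completes the 10 down.
R1C3 = 14 − 7 = 7 completes the 14 across.
R2C1 = 11 − 6 = 5 completes the 11 down.
R2C3 = 18 − 14 = 4 completes the 18 across.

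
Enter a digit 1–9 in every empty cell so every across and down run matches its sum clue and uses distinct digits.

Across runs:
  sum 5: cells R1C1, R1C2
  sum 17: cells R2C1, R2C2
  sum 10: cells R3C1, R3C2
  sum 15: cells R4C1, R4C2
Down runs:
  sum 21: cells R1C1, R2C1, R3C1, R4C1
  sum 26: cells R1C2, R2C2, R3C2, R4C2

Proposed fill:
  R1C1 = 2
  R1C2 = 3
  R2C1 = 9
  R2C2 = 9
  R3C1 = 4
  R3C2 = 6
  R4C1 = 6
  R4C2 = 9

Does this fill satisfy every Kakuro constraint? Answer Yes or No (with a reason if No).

No — the across run R2C1–R2C2 sums to 18, not 17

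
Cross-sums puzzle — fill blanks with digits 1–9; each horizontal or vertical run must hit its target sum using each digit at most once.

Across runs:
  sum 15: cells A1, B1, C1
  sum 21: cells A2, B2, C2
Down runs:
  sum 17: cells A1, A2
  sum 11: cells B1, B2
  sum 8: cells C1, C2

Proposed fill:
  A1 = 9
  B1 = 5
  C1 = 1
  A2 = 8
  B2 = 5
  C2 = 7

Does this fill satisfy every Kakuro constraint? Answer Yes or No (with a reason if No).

No — the down run B1–B2 sums to 10, not 11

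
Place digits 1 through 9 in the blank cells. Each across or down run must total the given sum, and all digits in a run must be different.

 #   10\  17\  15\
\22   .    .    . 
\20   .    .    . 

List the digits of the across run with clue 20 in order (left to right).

17 in 2 cells must be {8,9}.
Nothing is forced directly, so branch on R1C2, whose candidates are 8 or 9. If R1C2 = 8: that forces R1C1 = 9, after which R1C3 would have to be in {5} for the 22 across but in {6,7,8,9} for the 15 down — contradiction. So R1C2 = 9.
R2C2 = 17 − 9 = 8 completes the 17 down.
Nothing is forced directly, so branch on R2C3, whose candidates are 7 or 9. If R2C3 = 7: that forces R1C3 = 8, after which R2C1 would have to be in {5} for the 20 across but in {1,2,3,4,6,7,8,9} for the 10 down — contradiction. So R2C3 = 9.
R1C3 = 15 − 9 = 6 completes the 15 down.
R2C1 = 20 − 17 = 3 completes the 20 across.
R1C1 = 22 − 15 = 7 completes the 22 across.

3, 8, 9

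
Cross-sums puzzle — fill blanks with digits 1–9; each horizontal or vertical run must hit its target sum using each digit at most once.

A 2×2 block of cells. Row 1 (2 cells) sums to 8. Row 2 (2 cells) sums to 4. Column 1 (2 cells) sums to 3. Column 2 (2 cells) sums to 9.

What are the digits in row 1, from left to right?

2 6

4 in 2 cells must be {1,3}; 3 in 2 cells must be {1,2}.
The 4 across and the 3 down share only 1, so (2,1) = 1.
(2,2) = 4 − 1 = 3 completes the 4 across.
(1,1) = 3 − 1 = 2 completes the 3 down.
(1,2) = 8 − 2 = 6 completes the 8 across.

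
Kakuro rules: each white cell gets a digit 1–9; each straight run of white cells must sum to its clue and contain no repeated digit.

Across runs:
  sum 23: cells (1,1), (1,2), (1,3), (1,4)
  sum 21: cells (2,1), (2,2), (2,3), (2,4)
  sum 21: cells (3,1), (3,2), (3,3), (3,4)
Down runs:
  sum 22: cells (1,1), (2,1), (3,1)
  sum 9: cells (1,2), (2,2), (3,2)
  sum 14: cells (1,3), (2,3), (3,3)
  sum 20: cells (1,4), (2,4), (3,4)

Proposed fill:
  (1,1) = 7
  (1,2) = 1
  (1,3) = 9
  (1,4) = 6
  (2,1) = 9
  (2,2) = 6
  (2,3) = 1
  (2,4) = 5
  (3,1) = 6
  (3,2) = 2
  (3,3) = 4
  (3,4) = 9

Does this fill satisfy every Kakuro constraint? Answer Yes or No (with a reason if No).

Yes

Across: 7+1+9+6=23; 9+6+1+5=21; 6+2+4+9=21. Down: 7+9+6=22; 1+6+2=9; 9+1+4=14; 6+5+9=20. No digit repeats within any run.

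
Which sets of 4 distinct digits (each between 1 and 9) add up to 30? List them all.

4 distinct digits from 1–9 sum between 10 and 30.
Only one set works: {6,7,8,9}.

{6,7,8,9}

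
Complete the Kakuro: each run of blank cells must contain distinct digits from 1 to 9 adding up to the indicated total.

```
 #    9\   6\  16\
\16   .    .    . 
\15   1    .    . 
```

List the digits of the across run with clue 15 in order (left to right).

1, 5, 9

16 in 2 cells must be {7,9}.
R1C1 = 9 − 1 = 8 completes the 9 down.
R1C3 = 7: the only remaining digit allowed by both the 16 across and the 16 down.
Given what's placed, R2C2 must be 5 to fit the 15 across and 6 down.
R2C3 = 15 − 6 = 9 completes the 15 across.
R1C2 = 16 − 15 = 1 completes the 16 across.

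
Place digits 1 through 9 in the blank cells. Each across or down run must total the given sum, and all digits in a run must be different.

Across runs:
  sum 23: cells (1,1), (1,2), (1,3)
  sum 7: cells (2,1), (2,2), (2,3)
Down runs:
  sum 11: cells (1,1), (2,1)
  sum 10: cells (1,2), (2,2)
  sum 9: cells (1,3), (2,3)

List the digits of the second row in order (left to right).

23 in 3 cells must be {6,8,9}; 7 in 3 cells must be {1,2,4}.
Nothing is forced directly, so branch on (1,3), whose candidates are 6 or 8. If (1,3) = 6: then (2,3) would have to be in {1,2,4} for the 7 across but in {3} for the 9 down — contradiction. So (1,3) = 8.
(2,3) = 9 − 8 = 1 completes the 9 down.
Nothing is forced directly, so branch on (2,1), whose candidates are 2 or 4. If (2,1) = 4: then (1,1) would have to be in {6,9} for the 23 across but in {7} for the 11 down — contradiction. So (2,1) = 2.
(1,1) = 11 − 2 = 9 completes the 11 down.
(1,2) = 23 − 17 = 6 completes the 23 across.
(2,2) = 7 − 3 = 4 completes the 7 across.

2 4 1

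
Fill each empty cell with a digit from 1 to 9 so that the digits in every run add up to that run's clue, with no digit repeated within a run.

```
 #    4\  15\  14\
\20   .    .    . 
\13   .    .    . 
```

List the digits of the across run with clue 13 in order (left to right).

1 7 5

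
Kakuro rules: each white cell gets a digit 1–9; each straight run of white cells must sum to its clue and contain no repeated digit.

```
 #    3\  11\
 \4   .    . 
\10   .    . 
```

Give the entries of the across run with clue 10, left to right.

4 in 2 cells must be {1,3}; 3 in 2 cells must be {1,2}.
The 4 across and the 3 down share only 1, so R1C1 = 1.
R1C2 = 4 − 1 = 3 completes the 4 across.
R2C1 = 3 − 1 = 2 completes the 3 down.
R2C2 = 10 − 2 = 8 completes the 10 across.

2, 8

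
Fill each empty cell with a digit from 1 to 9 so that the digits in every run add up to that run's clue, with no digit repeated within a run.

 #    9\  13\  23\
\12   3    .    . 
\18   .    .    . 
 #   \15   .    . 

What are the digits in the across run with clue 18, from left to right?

23 in 3 cells must be {6,8,9}.
R1C3 = 8: the only remaining digit allowed by both the 12 across and the 23 down.
R2C1 = 9 − 3 = 6 completes the 9 down.
Given what's placed, R2C3 must be 9 to fit the 18 across and 23 down.
R3C3 = 23 − 17 = 6 completes the 23 down.
R1C2 = 12 − 11 = 1 completes the 12 across.
R2C2 = 18 − 15 = 3 completes the 18 across.
R3C2 = 15 − 6 = 9 completes the 15 across.

6 3 9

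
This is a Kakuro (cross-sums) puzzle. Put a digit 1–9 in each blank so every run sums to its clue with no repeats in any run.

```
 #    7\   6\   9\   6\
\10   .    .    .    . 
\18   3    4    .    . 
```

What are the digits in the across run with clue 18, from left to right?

10 in 4 cells must be {1,2,3,4}.
R1C1 = 7 − 3 = 4 completes the 7 down.
R1C2 = 6 − 4 = 2 completes the 6 down.
R1C4 = 1: the only remaining digit allowed by both the 10 across and the 6 down.
R2C4 = 6 − 1 = 5 completes the 6 down.
R1C3 = 10 − 7 = 3 completes the 10 across.
R2C3 = 18 − 12 = 6 completes the 18 across.

3, 4, 6, 5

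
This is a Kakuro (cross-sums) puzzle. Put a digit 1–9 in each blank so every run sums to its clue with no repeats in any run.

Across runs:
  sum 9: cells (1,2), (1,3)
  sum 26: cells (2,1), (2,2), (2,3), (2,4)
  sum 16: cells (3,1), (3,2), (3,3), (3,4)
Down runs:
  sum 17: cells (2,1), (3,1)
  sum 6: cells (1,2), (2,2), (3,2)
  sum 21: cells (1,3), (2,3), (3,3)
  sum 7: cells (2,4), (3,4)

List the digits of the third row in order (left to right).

9 2 4 1

17 in 2 cells must be {8,9}; 6 in 3 cells must be {1,2,3}.
Nothing is forced directly, so branch on (2,2), whose candidates are 2 or 3. If (2,2) = 2: then (2,4) would have to be in {7,8,9} for the 26 across but in {1,2,3,4,5,6} for the 7 down — contradiction. So (2,2) = 3.
Given what's placed, (2,4) must be 6 to fit the 26 across and 7 down.
(3,4) = 7 − 6 = 1 completes the 7 down.
(3,2) = 2: the only remaining digit allowed by both the 16 across and the 6 down.
(1,2) = 6 − 5 = 1 completes the 6 down.
(1,3) = 9 − 1 = 8 completes the 9 across.
Given what's placed, (2,3) must be 9 to fit the 26 across and 21 down.
(3,3) = 21 − 17 = 4 completes the 21 down.
(2,1) = 26 − 18 = 8 completes the 26 across.
(3,1) = 16 − 7 = 9 completes the 16 across.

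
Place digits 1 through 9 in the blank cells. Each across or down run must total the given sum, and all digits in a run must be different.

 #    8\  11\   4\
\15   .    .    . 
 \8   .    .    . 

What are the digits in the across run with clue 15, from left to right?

5, 7, 3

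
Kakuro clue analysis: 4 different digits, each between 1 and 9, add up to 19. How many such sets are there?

11

4 distinct digits from 1–9 sum between 10 and 30.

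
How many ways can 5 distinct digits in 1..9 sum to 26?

11

5 distinct digits from 1–9 sum between 15 and 35.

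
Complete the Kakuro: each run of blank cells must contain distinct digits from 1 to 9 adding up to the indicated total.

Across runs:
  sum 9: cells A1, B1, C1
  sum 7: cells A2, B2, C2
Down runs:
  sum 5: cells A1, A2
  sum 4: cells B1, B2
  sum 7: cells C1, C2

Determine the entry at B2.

7 in 3 cells must be {1,2,4}; 4 in 2 cells must be {1,3}.
The 7 across and the 4 down share only 1, so B2 = 1.
B1 = 4 − 1 = 3 completes the 4 down.
Nothing is forced directly, so branch on A2, whose candidates are 2 or 4. If A2 = 2: then A1 would have to be in {1,2,4,5} for the 9 across but in {3} for the 5 down — contradiction. So A2 = 4.
A1 = 5 − 4 = 1 completes the 5 down.
C1 = 9 − 4 = 5 completes the 9 across.
C2 = 7 − 5 = 2 completes the 7 across.

1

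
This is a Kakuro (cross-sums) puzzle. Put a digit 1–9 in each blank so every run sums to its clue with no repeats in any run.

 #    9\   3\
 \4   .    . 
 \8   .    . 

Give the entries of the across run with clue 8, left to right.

6, 2

4 in 2 cells must be {1,3}; 3 in 2 cells must be {1,2}.
The 4 across and the 3 down share only 1, so R1C2 = 1.
R2C2 = 3 − 1 = 2 completes the 3 down.
R1C1 = 4 − 1 = 3 completes the 4 across.
R2C1 = 8 − 2 = 6 completes the 8 across.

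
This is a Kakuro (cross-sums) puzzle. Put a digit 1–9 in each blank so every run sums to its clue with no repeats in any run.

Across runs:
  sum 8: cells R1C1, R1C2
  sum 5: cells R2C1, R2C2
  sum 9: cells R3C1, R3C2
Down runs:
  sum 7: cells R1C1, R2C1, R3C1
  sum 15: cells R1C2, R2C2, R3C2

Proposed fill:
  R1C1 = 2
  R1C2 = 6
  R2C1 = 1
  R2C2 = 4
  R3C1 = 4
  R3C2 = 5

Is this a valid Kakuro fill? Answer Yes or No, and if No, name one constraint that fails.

Yes

Across: 2+6=8; 1+4=5; 4+5=9. Down: 2+1+4=7; 6+4+5=15. No digit repeats within any run.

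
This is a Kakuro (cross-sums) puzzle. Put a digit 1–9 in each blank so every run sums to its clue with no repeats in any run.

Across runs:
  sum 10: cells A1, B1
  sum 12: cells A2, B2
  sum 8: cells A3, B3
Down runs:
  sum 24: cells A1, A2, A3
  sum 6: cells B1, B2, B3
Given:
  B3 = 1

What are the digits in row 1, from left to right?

8 2

24 in 3 cells must be {7,8,9}; 6 in 3 cells must be {1,2,3}.
B2 = 3: the only remaining digit allowed by both the 12 across and the 6 down.
A3 = 8 − 1 = 7 completes the 8 across.
B1 = 6 − 4 = 2 completes the 6 down.
A2 = 12 − 3 = 9 completes the 12 across.
A1 = 10 − 2 = 8 completes the 10 across.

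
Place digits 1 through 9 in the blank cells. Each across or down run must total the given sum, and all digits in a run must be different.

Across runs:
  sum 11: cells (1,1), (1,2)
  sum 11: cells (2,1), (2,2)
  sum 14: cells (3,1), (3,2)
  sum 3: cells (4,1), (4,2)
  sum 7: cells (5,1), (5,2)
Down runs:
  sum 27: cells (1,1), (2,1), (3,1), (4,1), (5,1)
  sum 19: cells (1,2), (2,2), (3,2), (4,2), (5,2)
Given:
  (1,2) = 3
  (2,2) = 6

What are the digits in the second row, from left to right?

5 6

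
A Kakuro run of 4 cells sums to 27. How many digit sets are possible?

4 distinct digits from 1–9 sum between 10 and 30.
Enumerating: {3,7,8,9}, {4,6,8,9}, {5,6,7,9}.

3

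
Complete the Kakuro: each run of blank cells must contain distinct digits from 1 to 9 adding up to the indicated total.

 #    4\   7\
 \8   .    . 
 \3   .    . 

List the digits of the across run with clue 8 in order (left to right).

3 in 2 cells must be {1,2}; 4 in 2 cells must be {1,3}.
The 3 across and the 4 down share only 1, so R2C1 = 1.
R2C2 = 3 − 1 = 2 completes the 3 across.
R1C1 = 4 − 1 = 3 completes the 4 down.
R1C2 = 8 − 3 = 5 completes the 8 across.

3 5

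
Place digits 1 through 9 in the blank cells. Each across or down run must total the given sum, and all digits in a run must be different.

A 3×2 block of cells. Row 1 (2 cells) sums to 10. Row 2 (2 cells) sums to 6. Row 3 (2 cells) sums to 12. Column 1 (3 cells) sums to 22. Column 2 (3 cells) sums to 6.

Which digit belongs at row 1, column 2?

2

6 in 3 cells must be {1,2,3}.
The 6 across and the 22 down share only 5, so (2,1) = 5.
(2,2) = 6 − 5 = 1 completes the 6 across.
Given what's placed, (3,2) must be 3 to fit the 12 across and 6 down.
(1,2) = 6 − 4 = 2 completes the 6 down.
(3,1) = 12 − 3 = 9 completes the 12 across.
(1,1) = 10 − 2 = 8 completes the 10 across.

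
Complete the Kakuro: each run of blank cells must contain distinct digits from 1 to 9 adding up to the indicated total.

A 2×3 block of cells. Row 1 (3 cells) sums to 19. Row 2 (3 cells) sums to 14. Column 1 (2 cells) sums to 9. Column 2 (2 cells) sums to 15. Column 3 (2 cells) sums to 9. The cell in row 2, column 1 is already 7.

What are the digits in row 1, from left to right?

2 9 8

(1,1) = 9 − 7 = 2 completes the 9 down.
Given what's placed, (1,3) must be 8 to fit the 19 across and 9 down.
Given what's placed, (2,2) must be 6 to fit the 14 across and 15 down.
(2,3) = 14 − 13 = 1 completes the 14 across.
(1,2) = 19 − 10 = 9 completes the 19 across.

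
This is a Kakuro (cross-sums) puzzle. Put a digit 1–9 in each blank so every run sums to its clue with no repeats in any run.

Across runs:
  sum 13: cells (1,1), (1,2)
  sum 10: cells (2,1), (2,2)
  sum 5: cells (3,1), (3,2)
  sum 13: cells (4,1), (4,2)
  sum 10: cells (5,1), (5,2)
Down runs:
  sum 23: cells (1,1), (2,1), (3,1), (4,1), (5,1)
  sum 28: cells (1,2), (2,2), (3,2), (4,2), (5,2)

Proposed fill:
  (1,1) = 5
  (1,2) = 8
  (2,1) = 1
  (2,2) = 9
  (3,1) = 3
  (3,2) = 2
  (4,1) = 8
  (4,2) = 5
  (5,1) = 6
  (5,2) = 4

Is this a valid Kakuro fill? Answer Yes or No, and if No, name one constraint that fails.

Across: 5+8=13; 1+9=10; 3+2=5; 8+5=13; 6+4=10. Down: 5+1+3+8+6=23; 8+9+2+5+4=28. No digit repeats within any run.

Yes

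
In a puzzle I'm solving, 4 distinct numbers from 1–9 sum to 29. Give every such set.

4 distinct digits from 1–9 sum between 10 and 30.
Only one set works: {5,7,8,9}.

{5,7,8,9}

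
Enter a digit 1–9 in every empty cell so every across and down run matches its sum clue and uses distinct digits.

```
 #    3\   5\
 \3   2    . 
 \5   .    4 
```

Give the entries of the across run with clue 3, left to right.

2 1

3 in 2 cells must be {1,2}.
R1C2 = 3 − 2 = 1 completes the 3 across.
R2C1 = 5 − 4 = 1 completes the 5 across.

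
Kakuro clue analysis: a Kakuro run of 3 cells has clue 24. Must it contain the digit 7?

Yes

The only way to make 24 from 3 distinct digits is {7,8,9}, which contains 7.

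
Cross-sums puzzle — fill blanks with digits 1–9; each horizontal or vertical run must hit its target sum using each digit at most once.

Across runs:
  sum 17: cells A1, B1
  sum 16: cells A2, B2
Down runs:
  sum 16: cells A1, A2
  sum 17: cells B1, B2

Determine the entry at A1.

17 in 2 cells must be {8,9}; 16 in 2 cells must be {7,9}.
The 17 across and the 16 down share only 9, so A1 = 9.
B1 = 17 − 9 = 8 completes the 17 across.
A2 = 16 − 9 = 7 completes the 16 down.
B2 = 16 − 7 = 9 completes the 16 across.

9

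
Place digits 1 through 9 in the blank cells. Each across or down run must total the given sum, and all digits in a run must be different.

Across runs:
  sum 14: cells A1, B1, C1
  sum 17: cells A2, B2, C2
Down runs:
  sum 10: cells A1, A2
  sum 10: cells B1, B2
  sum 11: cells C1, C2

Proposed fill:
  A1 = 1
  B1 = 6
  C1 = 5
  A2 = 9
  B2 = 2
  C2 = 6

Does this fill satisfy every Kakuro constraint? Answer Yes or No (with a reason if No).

No — the down run B1–B2 sums to 8, not 10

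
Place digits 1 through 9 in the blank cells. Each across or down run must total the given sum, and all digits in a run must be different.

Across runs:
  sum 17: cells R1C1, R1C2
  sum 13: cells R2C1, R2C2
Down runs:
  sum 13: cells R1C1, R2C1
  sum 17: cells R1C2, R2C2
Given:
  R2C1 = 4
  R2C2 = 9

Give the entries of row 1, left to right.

17 in 2 cells must be {8,9}.
R1C1 = 13 − 4 = 9 completes the 13 down.
R1C2 = 17 − 9 = 8 completes the 17 across.

9, 8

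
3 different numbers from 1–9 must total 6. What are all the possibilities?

3 distinct digits from 1–9 sum between 6 and 24.
Only one set works: {1,2,3}.

{1,2,3}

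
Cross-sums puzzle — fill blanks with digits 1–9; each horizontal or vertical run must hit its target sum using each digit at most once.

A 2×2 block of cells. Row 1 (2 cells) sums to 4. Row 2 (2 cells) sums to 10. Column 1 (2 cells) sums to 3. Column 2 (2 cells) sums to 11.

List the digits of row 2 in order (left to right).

2 8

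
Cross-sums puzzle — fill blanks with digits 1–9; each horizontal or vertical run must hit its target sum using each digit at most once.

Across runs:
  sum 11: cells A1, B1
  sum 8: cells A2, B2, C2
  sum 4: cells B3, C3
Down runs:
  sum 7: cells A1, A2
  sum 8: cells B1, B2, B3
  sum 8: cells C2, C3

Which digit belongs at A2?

1

4 in 2 cells must be {1,3}.
Nothing is forced directly, so branch on C3, whose candidates are 1 or 3. If C3 = 1: then C2 would have to be in {1,2,3,4,5} for the 8 across but in {7} for the 8 down — contradiction. So C3 = 3.
C2 = 8 − 3 = 5 completes the 8 down.
B3 = 4 − 3 = 1 completes the 4 across.
B2 = 2: the only remaining digit allowed by both the 8 across and the 8 down.
B1 = 8 − 3 = 5 completes the 8 down.
A2 = 8 − 7 = 1 completes the 8 across.
A1 = 11 − 5 = 6 completes the 11 across.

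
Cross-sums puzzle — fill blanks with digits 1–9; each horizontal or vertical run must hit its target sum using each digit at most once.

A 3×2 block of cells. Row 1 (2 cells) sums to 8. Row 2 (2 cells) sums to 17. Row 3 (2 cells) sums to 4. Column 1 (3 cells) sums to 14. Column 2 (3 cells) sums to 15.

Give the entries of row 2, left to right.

9, 8

17 in 2 cells must be {8,9}; 4 in 2 cells must be {1,3}.
Nothing is forced directly, so branch on (2,1), whose candidates are 8 or 9. If (2,1) = 8: that forces (2,2) = 9, (3,1) = 1, after which (3,2) would have to be in {3} for the 4 across but in {1,2,4,5} for the 15 down — contradiction. So (2,1) = 9.
(2,2) = 17 − 9 = 8 completes the 17 across.
Nothing is forced directly, so branch on (3,1), whose candidates are 1 or 3. If (3,1) = 1: then (1,1) would have to be in {1,2,3,5,6,7} for the 8 across but in {4} for the 14 down — contradiction. So (3,1) = 3.
(1,1) = 14 − 12 = 2 completes the 14 down.
(1,2) = 8 − 2 = 6 completes the 8 across.
(3,2) = 4 − 3 = 1 completes the 4 across.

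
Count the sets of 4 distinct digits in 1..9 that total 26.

5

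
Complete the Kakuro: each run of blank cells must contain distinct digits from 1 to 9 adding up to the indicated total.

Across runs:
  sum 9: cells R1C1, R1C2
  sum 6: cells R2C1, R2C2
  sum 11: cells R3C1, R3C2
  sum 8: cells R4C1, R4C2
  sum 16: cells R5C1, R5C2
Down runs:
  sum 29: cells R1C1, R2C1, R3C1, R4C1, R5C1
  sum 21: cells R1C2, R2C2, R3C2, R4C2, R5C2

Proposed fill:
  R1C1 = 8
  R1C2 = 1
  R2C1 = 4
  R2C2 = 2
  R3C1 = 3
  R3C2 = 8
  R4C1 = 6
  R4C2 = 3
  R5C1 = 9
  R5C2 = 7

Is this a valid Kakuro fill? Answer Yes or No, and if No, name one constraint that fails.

No — the down run R1C1–R5C1 sums to 30, not 29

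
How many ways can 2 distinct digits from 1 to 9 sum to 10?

4

2 distinct digits from 1–9 sum between 3 and 17.
Enumerating: {1,9}, {2,8}, {3,7}, {4,6}.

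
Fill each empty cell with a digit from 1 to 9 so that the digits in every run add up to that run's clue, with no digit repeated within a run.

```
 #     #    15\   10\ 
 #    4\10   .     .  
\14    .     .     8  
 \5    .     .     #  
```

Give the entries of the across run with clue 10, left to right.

8, 2

4 in 2 cells must be {1,3}.
R1C3 = 10 − 8 = 2 completes the 10 down.
R2C1 = 1: the only remaining digit allowed by both the 14 across and the 4 down.
R2C2 = 14 − 9 = 5 completes the 14 across.
R3C1 = 4 − 1 = 3 completes the 4 down.
R3C2 = 5 − 3 = 2 completes the 5 across.
R1C2 = 10 − 2 = 8 completes the 10 across.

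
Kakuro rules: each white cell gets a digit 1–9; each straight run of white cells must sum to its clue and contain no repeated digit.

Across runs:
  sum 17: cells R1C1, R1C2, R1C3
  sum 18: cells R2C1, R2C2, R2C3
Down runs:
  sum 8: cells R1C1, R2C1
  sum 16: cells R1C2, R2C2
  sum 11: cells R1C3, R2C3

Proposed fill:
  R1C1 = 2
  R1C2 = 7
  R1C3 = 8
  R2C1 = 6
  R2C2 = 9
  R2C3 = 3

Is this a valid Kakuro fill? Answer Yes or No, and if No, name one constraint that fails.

Across: 2+7+8=17; 6+9+3=18. Down: 2+6=8; 7+9=16; 8+3=11. No digit repeats within any run.

Yes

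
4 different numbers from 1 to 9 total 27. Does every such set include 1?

Counterexample: {3,7,8,9} sums to 27 without using 1.

No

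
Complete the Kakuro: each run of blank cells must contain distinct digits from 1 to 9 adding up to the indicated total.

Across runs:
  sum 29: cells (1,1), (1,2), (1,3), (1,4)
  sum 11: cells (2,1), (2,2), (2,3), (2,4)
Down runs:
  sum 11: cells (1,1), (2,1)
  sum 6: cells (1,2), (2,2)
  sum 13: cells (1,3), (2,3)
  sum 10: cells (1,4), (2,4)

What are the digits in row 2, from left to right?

29 in 4 cells must be {5,7,8,9}; 11 in 4 cells must be {1,2,3,5}.
Only 5 fits (1,2) under both its across sum 29 and down sum 6.
(2,2) = 6 − 5 = 1 completes the 6 down.
Given what's placed, (2,3) must be 5 to fit the 11 across and 13 down.
(1,3) = 13 − 5 = 8 completes the 13 down.
No cell is forced outright now. (2,1) can only be 2 or 3 (the digits allowed by both its 11 across and its 11 down). If (2,1) = 3: then (1,1) would have to be in {7,9} for the 29 across but in {8} for the 11 down — contradiction. So (2,1) = 2.
(1,1) = 11 − 2 = 9 completes the 11 down.
(1,4) = 29 − 22 = 7 completes the 29 across.
(2,4) = 11 − 8 = 3 completes the 11 across.

2, 1, 5, 3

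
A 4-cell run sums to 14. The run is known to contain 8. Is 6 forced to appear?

No

The only way to make 14 from 4 distinct digits under that restriction is {1,2,3,8}, which does not contain 6.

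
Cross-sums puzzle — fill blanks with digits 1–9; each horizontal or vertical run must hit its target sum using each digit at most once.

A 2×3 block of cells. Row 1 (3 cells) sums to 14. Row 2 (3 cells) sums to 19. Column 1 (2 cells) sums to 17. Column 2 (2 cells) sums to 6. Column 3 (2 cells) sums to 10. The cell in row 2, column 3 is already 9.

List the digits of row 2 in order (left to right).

17 in 2 cells must be {8,9}.
(1,3) = 10 − 9 = 1 completes the 10 down.
(2,1) = 8: the only remaining digit allowed by both the 19 across and the 17 down.
(2,2) = 19 − 17 = 2 completes the 19 across.
(1,1) = 17 − 8 = 9 completes the 17 down.
(1,2) = 14 − 10 = 4 completes the 14 across.

8 2 9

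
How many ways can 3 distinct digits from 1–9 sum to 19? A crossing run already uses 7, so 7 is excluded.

3 distinct digits from 1–9 sum between 6 and 24.
Dropping sets that contain 7.
Enumerating: {2,8,9}, {4,6,9}, {5,6,8}.

3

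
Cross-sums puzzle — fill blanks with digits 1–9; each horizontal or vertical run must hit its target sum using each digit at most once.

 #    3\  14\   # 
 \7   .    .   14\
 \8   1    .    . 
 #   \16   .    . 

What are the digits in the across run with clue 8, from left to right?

16 in 2 cells must be {7,9}; 3 in 2 cells must be {1,2}.
R1C1 = 3 − 1 = 2 completes the 3 down.
R1C2 = 7 − 2 = 5 completes the 7 across.
Given what's placed, R2C3 must be 5 to fit the 8 across and 14 down.
R3C2 = 7: the only remaining digit allowed by both the 16 across and the 14 down.
R3C3 = 16 − 7 = 9 completes the 16 across.
R2C2 = 8 − 6 = 2 completes the 8 across.

1 2 5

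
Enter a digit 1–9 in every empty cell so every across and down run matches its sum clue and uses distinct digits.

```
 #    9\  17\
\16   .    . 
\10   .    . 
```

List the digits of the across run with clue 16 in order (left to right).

7 9

16 in 2 cells must be {7,9}; 17 in 2 cells must be {8,9}.
The 16 across and the 9 down share only 7, so R1C1 = 7.
R1C2 = 16 − 7 = 9 completes the 16 across.
R2C1 = 9 − 7 = 2 completes the 9 down.
R2C2 = 10 − 2 = 8 completes the 10 across.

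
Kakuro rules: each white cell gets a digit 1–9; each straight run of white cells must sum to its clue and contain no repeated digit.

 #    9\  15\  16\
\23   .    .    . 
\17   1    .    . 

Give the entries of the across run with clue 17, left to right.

1, 9, 7

23 in 3 cells must be {6,8,9}; 16 in 2 cells must be {7,9}.
R1C1 = 9 − 1 = 8 completes the 9 down.
R1C3 = 9: the only remaining digit allowed by both the 23 across and the 16 down.
R2C3 = 16 − 9 = 7 completes the 16 down.
R1C2 = 23 − 17 = 6 completes the 23 across.
R2C2 = 17 − 8 = 9 completes the 17 across.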